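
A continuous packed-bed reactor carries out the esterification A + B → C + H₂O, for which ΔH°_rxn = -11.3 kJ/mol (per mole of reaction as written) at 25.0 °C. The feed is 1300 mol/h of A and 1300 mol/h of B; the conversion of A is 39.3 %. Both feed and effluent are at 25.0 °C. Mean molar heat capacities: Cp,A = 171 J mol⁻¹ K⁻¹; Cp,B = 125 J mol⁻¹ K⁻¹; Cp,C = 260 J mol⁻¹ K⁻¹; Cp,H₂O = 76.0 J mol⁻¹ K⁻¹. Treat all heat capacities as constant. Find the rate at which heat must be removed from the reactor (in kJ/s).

Extent of reaction ξ = 0.393 × 1300 = 510.9 mol/h
Reaction term: ξ·ΔH°_rxn = 510.9 × -11.3 = -5773.2 kJ/h
Q = ΔH = -5773.2 kJ/h = -1.6037 kW
Heat removed = 1.6037 kJ/s

Q_out = 1.60 kJ/s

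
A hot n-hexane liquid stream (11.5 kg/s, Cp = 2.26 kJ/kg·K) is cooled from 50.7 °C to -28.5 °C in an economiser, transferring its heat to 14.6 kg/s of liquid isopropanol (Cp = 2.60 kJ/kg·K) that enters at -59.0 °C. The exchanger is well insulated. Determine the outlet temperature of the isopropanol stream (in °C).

T_c,out = -4.77 °C

Heat released by hot stream: Q = 11.5 × 2.26 × (50.7 − -28.5) = 2058.4 kJ/s
Energy balance on cold side (adiabatic exchanger): Q = ṁ_c·Cp_c·(T_c,out − T_c,in)
T_c,out = -59.0 + 2058.4/(14.6 × 2.60) = -4.7743 °C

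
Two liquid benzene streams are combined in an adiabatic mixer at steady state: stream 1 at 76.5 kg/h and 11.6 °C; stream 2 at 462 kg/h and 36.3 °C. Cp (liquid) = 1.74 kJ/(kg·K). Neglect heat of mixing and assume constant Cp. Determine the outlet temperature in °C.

Adiabatic, steady state ⇒ Σ ṁᵢCp,ᵢ(T_out − Tᵢ) = 0
T_out = Σ ṁᵢCp,ᵢTᵢ / Σ ṁᵢCp,ᵢ
      = 30725 / 936.99 = 32.791 °C

T_out = 32.8 °C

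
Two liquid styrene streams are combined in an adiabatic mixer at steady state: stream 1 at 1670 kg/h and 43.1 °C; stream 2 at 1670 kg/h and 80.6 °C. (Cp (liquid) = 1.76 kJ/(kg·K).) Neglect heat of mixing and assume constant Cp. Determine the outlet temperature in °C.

No heat crosses the boundary, so H_out = H_in.
Σ ṁᵢCp,ᵢTᵢ = 1670×1.76×43.1 + 1670×1.76×80.6 = 363580
Σ ṁᵢCp,ᵢ = 1670×1.76 + 1670×1.76 = 5878.4
T_out = 363580 / 5878.4 = 61.85 °C

T_out = 61.8 °C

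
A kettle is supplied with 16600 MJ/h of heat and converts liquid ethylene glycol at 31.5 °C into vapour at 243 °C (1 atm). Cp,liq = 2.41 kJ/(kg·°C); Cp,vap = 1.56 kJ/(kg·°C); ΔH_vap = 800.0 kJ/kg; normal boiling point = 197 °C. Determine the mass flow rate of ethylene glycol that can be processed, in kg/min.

Δh = 2.41×(197−31.5) + 800.0 + 1.56×(243−197) = 1270.6 kJ/kg
Q = 16600 MJ/h = 4611.1 kJ/s = 276670 kJ/min
ṁ = Q/Δh = 276670 / 1270.6 = 217.74 kg/min

ṁ = 218 kg/min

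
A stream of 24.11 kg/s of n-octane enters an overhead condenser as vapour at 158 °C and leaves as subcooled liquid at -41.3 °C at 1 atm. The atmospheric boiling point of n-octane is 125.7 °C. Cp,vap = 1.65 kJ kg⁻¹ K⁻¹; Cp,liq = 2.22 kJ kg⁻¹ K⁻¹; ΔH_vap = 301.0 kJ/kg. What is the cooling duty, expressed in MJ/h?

vapour 158→125.7 °C: -53.295 kJ/kg
condensation at 125.7 °C: -301 kJ/kg
liquid 125.7→-41.3 °C: -370.74 kJ/kg
Δh = -53.295 + -301 + -370.74 = -725.03 kJ/kg
Q = ṁ·Δh = 24.11 kg/s × -725.03 kJ/kg = -17481 kJ/s
|Q| = 17481 kW = 62930 MJ/h

Q_c = 62900 MJ/h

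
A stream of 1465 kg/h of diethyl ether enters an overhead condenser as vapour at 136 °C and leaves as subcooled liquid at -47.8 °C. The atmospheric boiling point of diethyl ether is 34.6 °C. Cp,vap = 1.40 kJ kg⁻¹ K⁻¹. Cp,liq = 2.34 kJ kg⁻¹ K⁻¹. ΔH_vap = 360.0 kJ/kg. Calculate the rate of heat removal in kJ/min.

Q_c = 17000 kJ/min

vapour 136→34.6 °C: -141.96 kJ/kg
condensation at 34.6 °C: -360 kJ/kg
liquid 34.6→-47.8 °C: -192.82 kJ/kg
Δh = -141.96 + -360 + -192.82 = -694.78 kJ/kg
Q = ṁ·Δh = 1465 kg/h × -694.78 kJ/kg = -1.0178e+06 kJ/h
|Q| = 282.74 kW = 16964 kJ/min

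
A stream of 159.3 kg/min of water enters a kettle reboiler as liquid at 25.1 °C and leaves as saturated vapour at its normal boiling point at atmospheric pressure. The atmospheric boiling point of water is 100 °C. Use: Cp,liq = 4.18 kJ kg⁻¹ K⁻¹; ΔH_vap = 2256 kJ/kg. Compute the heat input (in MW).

Q = 6.82 MW

liquid 25.1→100 °C: 313.08 kJ/kg
vaporisation at 100 °C: 2256 kJ/kg
Δh = 313.08 + 2256 = 2569.1 kJ/kg
Q = ṁ·Δh = 159.3 kg/min × 2569.1 kJ/kg = 409250 kJ/min
|Q| = 6820.9 kW = 6.8209 MW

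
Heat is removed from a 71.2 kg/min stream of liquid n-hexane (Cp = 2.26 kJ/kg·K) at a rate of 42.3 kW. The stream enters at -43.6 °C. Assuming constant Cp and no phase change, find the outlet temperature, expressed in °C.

Q = 42.3 kW = 2538 kJ/min
ΔT = Q/(ṁ·Cp) = 2538/(71.2×2.26) = 15.773 K
T_out = -43.6 − 15.773 = -59.373 °C

T_out = -59.4 °C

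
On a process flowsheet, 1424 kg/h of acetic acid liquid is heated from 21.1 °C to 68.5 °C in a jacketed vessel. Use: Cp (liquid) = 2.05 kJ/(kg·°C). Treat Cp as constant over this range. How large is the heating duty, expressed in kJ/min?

Q = 2310 kJ/min

Q = ṁ·Cp·ΔT = 1424 × 2.05 × (68.5 − 21.1) = 138370 kJ/h
Converting: 138370 / 3600 s = 38.436 kW
Heating duty = 2306.2 kJ/min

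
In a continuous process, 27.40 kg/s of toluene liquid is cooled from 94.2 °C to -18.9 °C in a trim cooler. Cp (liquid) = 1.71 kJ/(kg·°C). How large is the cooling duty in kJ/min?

Q_c = 318000 kJ/min

Q = ṁ·Cp·ΔT = 27.40 × 1.71 × (-18.9 − 94.2) = -5299.2 kJ/s
Cooling duty = 317950 kJ/min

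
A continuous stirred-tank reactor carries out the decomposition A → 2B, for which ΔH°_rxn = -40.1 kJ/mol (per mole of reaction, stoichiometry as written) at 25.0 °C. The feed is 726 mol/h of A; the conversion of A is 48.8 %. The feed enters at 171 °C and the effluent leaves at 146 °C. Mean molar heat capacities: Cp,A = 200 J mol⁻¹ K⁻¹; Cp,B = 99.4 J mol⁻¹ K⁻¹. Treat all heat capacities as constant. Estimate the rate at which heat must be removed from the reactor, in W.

Q_out = 4970 W

Extent of reaction ξ = 0.488 × 726 = 354.29 mol/h
Reaction term: ξ·ΔH°_rxn = 354.29 × -40.1 = -14207 kJ/h
Sensible, feed 171→25 °C: -21199 kJ/h
Outlet flows (mol/h): A 371.71, B 708.58
Sensible, products 25→146 °C: 17518 kJ/h
Q = ΔH = -17888 kJ/h = -4.969 kW
Heat removed = 4969 W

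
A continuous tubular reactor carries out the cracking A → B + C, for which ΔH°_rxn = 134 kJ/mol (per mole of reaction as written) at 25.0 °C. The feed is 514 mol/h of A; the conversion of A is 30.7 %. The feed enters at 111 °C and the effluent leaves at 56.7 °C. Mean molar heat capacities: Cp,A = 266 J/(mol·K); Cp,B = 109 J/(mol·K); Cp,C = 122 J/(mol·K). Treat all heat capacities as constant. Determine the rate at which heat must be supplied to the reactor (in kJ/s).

Q_in = 3.76 kJ/s

Extent of reaction ξ = 0.307 × 514 = 157.8 mol/h
Reaction term: ξ·ΔH°_rxn = 157.8 × 134 = 21145 kJ/h
Sensible, feed 111→25 °C: -11758 kJ/h
Outlet flows (mol/h): A 356.2, B 157.8, C 157.8
Sensible, products 25→56.7 °C: 4159.1 kJ/h
Q = ΔH = 13546 kJ/h = 3.7627 kW
Heat supplied = 3.7627 kJ/s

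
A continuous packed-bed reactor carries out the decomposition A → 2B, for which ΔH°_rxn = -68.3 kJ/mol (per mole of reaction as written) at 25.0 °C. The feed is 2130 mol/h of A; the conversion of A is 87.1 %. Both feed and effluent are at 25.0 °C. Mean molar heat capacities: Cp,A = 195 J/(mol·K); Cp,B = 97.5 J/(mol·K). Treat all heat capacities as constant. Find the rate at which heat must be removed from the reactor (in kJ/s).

Q_out = 35.2 kJ/s

Extent of reaction ξ = 0.871 × 2130 = 1855.2 mol/h
Reaction term: ξ·ΔH°_rxn = 1855.2 × -68.3 = -126710 kJ/h
Q = ΔH = -126710 kJ/h = -35.198 kW
Heat removed = 35.198 kJ/s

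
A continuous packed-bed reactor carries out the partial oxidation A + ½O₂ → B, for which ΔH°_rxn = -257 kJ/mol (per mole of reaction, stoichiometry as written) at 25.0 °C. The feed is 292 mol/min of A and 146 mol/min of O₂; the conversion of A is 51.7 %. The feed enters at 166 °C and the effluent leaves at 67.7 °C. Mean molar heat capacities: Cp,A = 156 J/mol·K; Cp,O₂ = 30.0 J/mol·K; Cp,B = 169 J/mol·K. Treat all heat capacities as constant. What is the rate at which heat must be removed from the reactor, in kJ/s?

Q_out = 729 kJ/s

Extent of reaction ξ = 0.517 × 292 = 150.96 mol/min
Reaction term: ξ·ΔH°_rxn = 150.96 × -257 = -38798 kJ/min
Sensible, feed 166→25 °C: -7040.4 kJ/min
Outlet flows (mol/min): A 141.04, O₂ 70.518, B 150.96
Sensible, products 25→67.7 °C: 2119.2 kJ/min
Q = ΔH = -43719 kJ/min = -728.65 kW
Heat removed = 728.65 kJ/s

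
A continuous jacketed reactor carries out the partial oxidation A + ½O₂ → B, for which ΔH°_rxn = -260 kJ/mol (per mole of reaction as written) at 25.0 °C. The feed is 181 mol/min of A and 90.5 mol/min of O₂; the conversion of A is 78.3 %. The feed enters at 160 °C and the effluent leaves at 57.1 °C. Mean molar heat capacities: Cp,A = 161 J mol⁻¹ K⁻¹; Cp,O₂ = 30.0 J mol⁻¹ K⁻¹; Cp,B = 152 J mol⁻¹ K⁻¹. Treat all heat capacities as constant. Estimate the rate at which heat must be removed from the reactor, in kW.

Extent of reaction ξ = 0.783 × 181 = 141.72 mol/min
Reaction term: ξ·ΔH°_rxn = 141.72 × -260 = -36848 kJ/min
Sensible, feed 160→25 °C: -4300.6 kJ/min
Outlet flows (mol/min): A 39.277, O₂ 19.638, B 141.72
Sensible, products 25→57.1 °C: 913.39 kJ/min
Q = ΔH = -40235 kJ/min = -670.59 kW
Heat removed = 670.59 kW

Q_out = 671 kW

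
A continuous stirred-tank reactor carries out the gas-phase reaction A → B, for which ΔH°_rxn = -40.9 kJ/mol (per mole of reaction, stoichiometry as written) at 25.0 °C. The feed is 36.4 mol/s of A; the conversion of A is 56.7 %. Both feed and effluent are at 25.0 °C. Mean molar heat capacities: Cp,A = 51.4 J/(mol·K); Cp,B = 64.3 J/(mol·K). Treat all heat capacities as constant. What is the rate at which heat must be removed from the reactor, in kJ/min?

Extent of reaction ξ = 0.567 × 36.4 = 20.639 mol/s
Reaction term: ξ·ΔH°_rxn = 20.639 × -40.9 = -844.13 kJ/s
Q = ΔH = -844.13 kJ/s = -844.13 kW
Heat removed = 50648 kJ/min

Q_out = 50600 kJ/min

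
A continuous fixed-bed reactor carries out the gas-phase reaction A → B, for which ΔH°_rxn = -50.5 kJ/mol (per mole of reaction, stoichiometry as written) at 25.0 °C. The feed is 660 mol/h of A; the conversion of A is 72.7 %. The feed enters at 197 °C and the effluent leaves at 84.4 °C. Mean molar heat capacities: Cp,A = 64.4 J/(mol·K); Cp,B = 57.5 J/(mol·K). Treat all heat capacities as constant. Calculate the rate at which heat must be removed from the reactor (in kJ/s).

Q_out = 8.11 kJ/s

Extent of reaction ξ = 0.727 × 660 = 479.82 mol/h
Reaction term: ξ·ΔH°_rxn = 479.82 × -50.5 = -24231 kJ/h
Sensible, feed 197→25 °C: -7310.7 kJ/h
Outlet flows (mol/h): A 180.18, B 479.82
Sensible, products 25→84.4 °C: 2328.1 kJ/h
Q = ΔH = -29214 kJ/h = -8.1149 kW
Heat removed = 8.1149 kJ/s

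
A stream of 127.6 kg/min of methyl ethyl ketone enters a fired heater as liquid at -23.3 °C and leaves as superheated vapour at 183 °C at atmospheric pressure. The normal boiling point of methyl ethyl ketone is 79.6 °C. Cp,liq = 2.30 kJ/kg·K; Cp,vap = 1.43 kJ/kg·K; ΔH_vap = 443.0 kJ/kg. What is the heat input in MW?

Q = 1.76 MW

liquid -23.3→79.6 °C: 236.67 kJ/kg
vaporisation at 79.6 °C: 443 kJ/kg
vapour 79.6→183 °C: 147.86 kJ/kg
Δh = 236.67 + 443 + 147.86 = 827.53 kJ/kg
Q = ṁ·Δh = 127.6 kg/min × 827.53 kJ/kg = 105590 kJ/min
|Q| = 1759.9 kW = 1.7599 MW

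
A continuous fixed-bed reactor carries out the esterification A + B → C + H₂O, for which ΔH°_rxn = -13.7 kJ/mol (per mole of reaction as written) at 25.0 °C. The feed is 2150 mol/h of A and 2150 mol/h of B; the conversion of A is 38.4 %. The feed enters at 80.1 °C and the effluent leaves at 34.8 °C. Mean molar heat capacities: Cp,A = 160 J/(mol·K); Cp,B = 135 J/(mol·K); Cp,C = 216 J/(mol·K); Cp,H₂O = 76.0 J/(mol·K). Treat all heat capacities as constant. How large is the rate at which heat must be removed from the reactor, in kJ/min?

Q_out = 668 kJ/min

Extent of reaction ξ = 0.384 × 2150 = 825.6 mol/h
Reaction term: ξ·ΔH°_rxn = 825.6 × -13.7 = -11311 kJ/h
Sensible, feed 80.1→25 °C: -34947 kJ/h
Outlet flows (mol/h): A 1324.4, B 1324.4, C 825.6, H₂O 825.6
Sensible, products 25→34.8 °C: 6191.4 kJ/h
Q = ΔH = -40067 kJ/h = -11.13 kW
Heat removed = 667.78 kJ/min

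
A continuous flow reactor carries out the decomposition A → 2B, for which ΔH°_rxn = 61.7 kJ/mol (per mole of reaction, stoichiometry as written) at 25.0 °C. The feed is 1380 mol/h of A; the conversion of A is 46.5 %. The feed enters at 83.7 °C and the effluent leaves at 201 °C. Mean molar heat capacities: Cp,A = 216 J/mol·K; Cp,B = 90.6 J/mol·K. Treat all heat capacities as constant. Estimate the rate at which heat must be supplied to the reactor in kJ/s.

Q_in = 19.6 kJ/s

Extent of reaction ξ = 0.465 × 1380 = 641.7 mol/h
Reaction term: ξ·ΔH°_rxn = 641.7 × 61.7 = 39593 kJ/h
Sensible, feed 83.7→25 °C: -17497 kJ/h
Outlet flows (mol/h): A 738.3, B 1283.4
Sensible, products 25→201 °C: 48532 kJ/h
Q = ΔH = 70627 kJ/h = 19.619 kW
Heat supplied = 19.619 kJ/s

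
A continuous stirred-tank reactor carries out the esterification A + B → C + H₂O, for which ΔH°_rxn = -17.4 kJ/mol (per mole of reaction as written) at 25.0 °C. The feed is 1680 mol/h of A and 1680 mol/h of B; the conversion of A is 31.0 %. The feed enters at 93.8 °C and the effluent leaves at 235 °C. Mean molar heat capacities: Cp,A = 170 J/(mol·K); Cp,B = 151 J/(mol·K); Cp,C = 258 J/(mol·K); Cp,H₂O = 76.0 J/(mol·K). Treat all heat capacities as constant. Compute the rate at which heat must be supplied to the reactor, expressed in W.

Q_in = 19000 W

Extent of reaction ξ = 0.310 × 1680 = 520.8 mol/h
Reaction term: ξ·ΔH°_rxn = 520.8 × -17.4 = -9061.9 kJ/h
Sensible, feed 93.8→25 °C: -37102 kJ/h
Outlet flows (mol/h): A 1159.2, B 1159.2, C 520.8, H₂O 520.8
Sensible, products 25→235 °C: 114670 kJ/h
Q = ΔH = 68506 kJ/h = 19.03 kW
Heat supplied = 19030 W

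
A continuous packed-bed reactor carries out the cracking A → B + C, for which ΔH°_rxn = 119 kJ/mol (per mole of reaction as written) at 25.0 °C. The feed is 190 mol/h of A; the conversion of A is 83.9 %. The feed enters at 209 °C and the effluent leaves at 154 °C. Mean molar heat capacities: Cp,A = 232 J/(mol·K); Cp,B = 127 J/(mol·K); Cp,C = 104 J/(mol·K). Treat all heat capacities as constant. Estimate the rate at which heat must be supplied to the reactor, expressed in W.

Q_in = 4590 W

Extent of reaction ξ = 0.839 × 190 = 159.41 mol/h
Reaction term: ξ·ΔH°_rxn = 159.41 × 119 = 18970 kJ/h
Sensible, feed 209→25 °C: -8110.7 kJ/h
Outlet flows (mol/h): A 30.59, B 159.41, C 159.41
Sensible, products 25→154 °C: 5665.8 kJ/h
Q = ΔH = 16525 kJ/h = 4.5902 kW
Heat supplied = 4590.2 W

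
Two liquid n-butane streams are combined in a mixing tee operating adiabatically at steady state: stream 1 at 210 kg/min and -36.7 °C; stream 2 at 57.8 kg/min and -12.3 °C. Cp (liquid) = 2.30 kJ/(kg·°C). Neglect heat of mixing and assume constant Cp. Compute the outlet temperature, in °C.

T_out = -31.4 °C

Energy balance with Q = 0: Σ ṁᵢCp,ᵢ(T_out − Tᵢ) = 0
T_out = Σ ṁᵢCp,ᵢTᵢ / Σ ṁᵢCp,ᵢ
      = -19361 / 615.94 = -31.434 °C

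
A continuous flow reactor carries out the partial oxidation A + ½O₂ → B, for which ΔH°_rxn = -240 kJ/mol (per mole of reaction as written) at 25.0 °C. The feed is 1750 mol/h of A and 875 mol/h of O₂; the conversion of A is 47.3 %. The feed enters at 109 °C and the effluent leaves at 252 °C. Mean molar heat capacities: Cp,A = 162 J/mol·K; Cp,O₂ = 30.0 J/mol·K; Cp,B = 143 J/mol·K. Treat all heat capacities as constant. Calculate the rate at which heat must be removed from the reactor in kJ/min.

Extent of reaction ξ = 0.473 × 1750 = 827.75 mol/h
Reaction term: ξ·ΔH°_rxn = 827.75 × -240 = -198660 kJ/h
Sensible, feed 109→25 °C: -26019 kJ/h
Outlet flows (mol/h): A 922.25, O₂ 461.12, B 827.75
Sensible, products 25→252 °C: 63925 kJ/h
Q = ΔH = -160750 kJ/h = -44.654 kW
Heat removed = 2679.2 kJ/min

Q_out = 2680 kJ/min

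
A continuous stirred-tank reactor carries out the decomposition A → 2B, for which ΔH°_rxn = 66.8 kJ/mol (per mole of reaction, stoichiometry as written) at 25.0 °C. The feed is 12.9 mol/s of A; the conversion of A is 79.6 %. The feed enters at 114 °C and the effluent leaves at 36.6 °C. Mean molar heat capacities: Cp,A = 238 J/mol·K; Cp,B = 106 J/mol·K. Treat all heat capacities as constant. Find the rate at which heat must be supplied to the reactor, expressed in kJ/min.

Q_in = 26700 kJ/min

Extent of reaction ξ = 0.796 × 12.9 = 10.268 mol/s
Reaction term: ξ·ΔH°_rxn = 10.268 × 66.8 = 685.93 kJ/s
Sensible, feed 114→25 °C: -273.25 kJ/s
Outlet flows (mol/s): A 2.6316, B 20.537
Sensible, products 25→36.6 °C: 32.517 kJ/s
Q = ΔH = 445.2 kJ/s = 445.2 kW
Heat supplied = 26712 kJ/min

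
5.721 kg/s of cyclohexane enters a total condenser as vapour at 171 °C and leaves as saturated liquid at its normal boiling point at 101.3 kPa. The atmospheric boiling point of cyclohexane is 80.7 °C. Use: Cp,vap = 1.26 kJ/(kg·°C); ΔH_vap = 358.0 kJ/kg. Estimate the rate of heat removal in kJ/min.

Q_c = 162000 kJ/min

vapour 171→80.7 °C: -113.78 kJ/kg
condensation at 80.7 °C: -358 kJ/kg
Δh = -113.78 + -358 = -471.78 kJ/kg
Q = ṁ·Δh = 5.721 kg/s × -471.78 kJ/kg = -2699 kJ/s
|Q| = 2699 kW = 161940 kJ/min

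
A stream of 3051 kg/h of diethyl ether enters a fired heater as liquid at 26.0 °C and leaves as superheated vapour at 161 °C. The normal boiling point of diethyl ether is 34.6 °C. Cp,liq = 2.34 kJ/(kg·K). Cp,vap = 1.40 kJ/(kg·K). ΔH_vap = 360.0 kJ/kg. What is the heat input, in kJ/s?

liquid 26.0→34.6 °C: 20.124 kJ/kg
vaporisation at 34.6 °C: 360 kJ/kg
vapour 34.6→161 °C: 176.96 kJ/kg
Δh = 20.124 + 360 + 176.96 = 557.08 kJ/kg
Q = ṁ·Δh = 3051 kg/h × 557.08 kJ/kg = 1.6997e+06 kJ/h
|Q| = 472.13 kW

Q = 472 kJ/s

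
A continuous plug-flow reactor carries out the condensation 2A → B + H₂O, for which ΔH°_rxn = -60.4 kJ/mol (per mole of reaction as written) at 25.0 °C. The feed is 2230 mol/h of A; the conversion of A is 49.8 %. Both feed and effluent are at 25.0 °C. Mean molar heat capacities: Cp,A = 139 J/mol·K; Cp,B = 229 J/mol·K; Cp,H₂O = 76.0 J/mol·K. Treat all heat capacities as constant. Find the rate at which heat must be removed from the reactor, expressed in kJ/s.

Q_out = 9.32 kJ/s

Extent of reaction ξ = 0.498 × 2230 / 2 = 555.27 mol/h
Reaction term: ξ·ΔH°_rxn = 555.27 × -60.4 = -33538 kJ/h
Q = ΔH = -33538 kJ/h = -9.3162 kW
Heat removed = 9.3162 kJ/s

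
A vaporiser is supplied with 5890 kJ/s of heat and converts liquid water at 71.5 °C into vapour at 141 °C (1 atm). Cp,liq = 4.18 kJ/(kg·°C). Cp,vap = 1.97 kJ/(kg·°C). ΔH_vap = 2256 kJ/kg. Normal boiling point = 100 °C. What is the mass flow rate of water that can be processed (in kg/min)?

ṁ = 144 kg/min

Δh = 4.18×(100−71.5) + 2256 + 1.97×(141−100) = 2455.9 kJ/kg
Q = 5890 kJ/s = 5890 kJ/s = 353400 kJ/min
ṁ = Q/Δh = 353400 / 2455.9 = 143.9 kg/min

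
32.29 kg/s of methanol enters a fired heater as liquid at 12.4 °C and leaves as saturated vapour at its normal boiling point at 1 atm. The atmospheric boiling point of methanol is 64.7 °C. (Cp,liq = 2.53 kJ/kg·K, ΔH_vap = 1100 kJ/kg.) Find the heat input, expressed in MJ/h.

Q = 143000 MJ/h

liquid 12.4→64.7 °C: 132.32 kJ/kg
vaporisation at 64.7 °C: 1100 kJ/kg
Δh = 132.32 + 1100 = 1232.3 kJ/kg
Q = ṁ·Δh = 32.29 kg/s × 1232.3 kJ/kg = 39792 kJ/s
|Q| = 39792 kW = 143250 MJ/h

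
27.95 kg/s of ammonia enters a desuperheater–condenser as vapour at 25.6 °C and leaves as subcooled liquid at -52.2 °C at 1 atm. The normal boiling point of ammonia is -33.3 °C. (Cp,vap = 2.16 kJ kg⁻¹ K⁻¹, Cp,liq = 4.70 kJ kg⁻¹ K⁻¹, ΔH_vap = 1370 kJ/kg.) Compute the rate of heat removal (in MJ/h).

Q_c = 160000 MJ/h

vapour 25.6→-33.3 °C: -127.22 kJ/kg
condensation at -33.3 °C: -1370 kJ/kg
liquid -33.3→-52.2 °C: -88.83 kJ/kg
Δh = -127.22 + -1370 + -88.83 = -1586.1 kJ/kg
Q = ṁ·Δh = 27.95 kg/s × -1586.1 kJ/kg = -44330 kJ/s
|Q| = 44330 kW = 159590 MJ/h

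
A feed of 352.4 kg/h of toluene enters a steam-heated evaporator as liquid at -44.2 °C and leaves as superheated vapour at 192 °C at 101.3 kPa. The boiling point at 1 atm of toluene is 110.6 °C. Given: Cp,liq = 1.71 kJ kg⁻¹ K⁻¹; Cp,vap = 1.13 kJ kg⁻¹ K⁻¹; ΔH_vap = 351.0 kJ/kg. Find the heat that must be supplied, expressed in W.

liquid -44.2→110.6 °C: 264.71 kJ/kg
vaporisation at 110.6 °C: 351 kJ/kg
vapour 110.6→192 °C: 91.982 kJ/kg
Δh = 264.71 + 351 + 91.982 = 707.69 kJ/kg
Q = ṁ·Δh = 352.4 kg/h × 707.69 kJ/kg = 249390 kJ/h
|Q| = 69.275 kW = 69275 W

Q = 69300 W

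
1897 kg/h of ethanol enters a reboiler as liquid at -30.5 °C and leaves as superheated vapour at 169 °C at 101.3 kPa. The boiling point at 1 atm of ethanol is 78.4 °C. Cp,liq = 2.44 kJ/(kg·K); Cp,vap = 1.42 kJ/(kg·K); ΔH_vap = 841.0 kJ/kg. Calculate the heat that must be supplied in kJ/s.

liquid -30.5→78.4 °C: 265.72 kJ/kg
vaporisation at 78.4 °C: 841 kJ/kg
vapour 78.4→169 °C: 128.65 kJ/kg
Δh = 265.72 + 841 + 128.65 = 1235.4 kJ/kg
Q = ṁ·Δh = 1897 kg/h × 1235.4 kJ/kg = 2.3435e+06 kJ/h
|Q| = 650.97 kW

Q = 651 kJ/s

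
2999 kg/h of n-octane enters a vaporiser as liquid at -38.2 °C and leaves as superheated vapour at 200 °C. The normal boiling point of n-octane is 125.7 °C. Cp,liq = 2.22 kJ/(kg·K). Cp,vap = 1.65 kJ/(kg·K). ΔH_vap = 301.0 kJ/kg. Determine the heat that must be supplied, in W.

Q = 656000 W

liquid -38.2→125.7 °C: 363.86 kJ/kg
vaporisation at 125.7 °C: 301 kJ/kg
vapour 125.7→200 °C: 122.59 kJ/kg
Δh = 363.86 + 301 + 122.59 = 787.45 kJ/kg
Q = ṁ·Δh = 2999 kg/h × 787.45 kJ/kg = 2.3616e+06 kJ/h
|Q| = 655.99 kW = 655990 W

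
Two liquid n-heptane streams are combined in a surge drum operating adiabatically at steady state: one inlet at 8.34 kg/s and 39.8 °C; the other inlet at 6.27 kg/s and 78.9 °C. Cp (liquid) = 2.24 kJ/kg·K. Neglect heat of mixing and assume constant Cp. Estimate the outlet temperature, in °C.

T_out = 56.6 °C

No heat crosses the boundary, so H_out = H_in.
Σ ṁᵢCp,ᵢTᵢ = 8.34×2.24×39.8 + 6.27×2.24×78.9 = 1851.7
Σ ṁᵢCp,ᵢ = 8.34×2.24 + 6.27×2.24 = 32.726
T_out = 1851.7 / 32.726 = 56.58 °C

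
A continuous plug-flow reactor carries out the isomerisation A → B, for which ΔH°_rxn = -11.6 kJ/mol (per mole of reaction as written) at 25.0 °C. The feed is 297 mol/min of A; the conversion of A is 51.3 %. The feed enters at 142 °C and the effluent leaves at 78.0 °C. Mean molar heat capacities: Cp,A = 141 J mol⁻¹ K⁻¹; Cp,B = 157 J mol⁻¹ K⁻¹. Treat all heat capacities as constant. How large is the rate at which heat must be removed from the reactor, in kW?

Q_out = 72.0 kW

Extent of reaction ξ = 0.513 × 297 = 152.36 mol/min
Reaction term: ξ·ΔH°_rxn = 152.36 × -11.6 = -1767.4 kJ/min
Sensible, feed 142→25 °C: -4899.6 kJ/min
Outlet flows (mol/min): A 144.64, B 152.36
Sensible, products 25→78.0 °C: 2348.7 kJ/min
Q = ΔH = -4318.3 kJ/min = -71.972 kW
Heat removed = 71.972 kW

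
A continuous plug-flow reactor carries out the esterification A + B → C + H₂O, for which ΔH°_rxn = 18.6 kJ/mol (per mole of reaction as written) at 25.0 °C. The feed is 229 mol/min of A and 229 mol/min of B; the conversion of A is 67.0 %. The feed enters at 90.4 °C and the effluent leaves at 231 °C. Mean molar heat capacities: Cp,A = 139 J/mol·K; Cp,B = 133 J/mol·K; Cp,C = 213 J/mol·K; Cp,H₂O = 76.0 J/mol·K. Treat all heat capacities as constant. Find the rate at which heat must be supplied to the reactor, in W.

Extent of reaction ξ = 0.670 × 229 = 153.43 mol/min
Reaction term: ξ·ΔH°_rxn = 153.43 × 18.6 = 2853.8 kJ/min
Sensible, feed 90.4→25 °C: -4073.6 kJ/min
Outlet flows (mol/min): A 75.57, B 75.57, C 153.43, H₂O 153.43
Sensible, products 25→231 °C: 13369 kJ/min
Q = ΔH = 12149 kJ/min = 202.48 kW
Heat supplied = 202480 W

Q_in = 202000 W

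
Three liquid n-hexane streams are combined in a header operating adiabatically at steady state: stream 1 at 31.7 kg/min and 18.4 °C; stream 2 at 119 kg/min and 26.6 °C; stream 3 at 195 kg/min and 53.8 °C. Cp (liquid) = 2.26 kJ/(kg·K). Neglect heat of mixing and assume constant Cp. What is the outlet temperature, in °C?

T_out = 41.2 °C

Adiabatic, steady state ⇒ Σ ṁᵢCp,ᵢ(T_out − Tᵢ) = 0
T_out = Σ ṁᵢCp,ᵢTᵢ / Σ ṁᵢCp,ᵢ
      = 32182 / 781.28 = 41.191 °C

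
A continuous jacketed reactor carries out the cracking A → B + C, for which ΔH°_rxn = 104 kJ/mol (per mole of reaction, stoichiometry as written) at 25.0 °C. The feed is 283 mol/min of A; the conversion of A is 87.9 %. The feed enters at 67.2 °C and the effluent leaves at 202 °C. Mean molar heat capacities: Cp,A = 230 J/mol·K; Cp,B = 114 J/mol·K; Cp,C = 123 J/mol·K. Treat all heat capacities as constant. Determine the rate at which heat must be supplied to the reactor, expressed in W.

Extent of reaction ξ = 0.879 × 283 = 248.76 mol/min
Reaction term: ξ·ΔH°_rxn = 248.76 × 104 = 25871 kJ/min
Sensible, feed 67.2→25 °C: -2746.8 kJ/min
Outlet flows (mol/min): A 34.243, B 248.76, C 248.76
Sensible, products 25→202 °C: 11829 kJ/min
Q = ΔH = 34953 kJ/min = 582.55 kW
Heat supplied = 582550 W

Q_in = 583000 W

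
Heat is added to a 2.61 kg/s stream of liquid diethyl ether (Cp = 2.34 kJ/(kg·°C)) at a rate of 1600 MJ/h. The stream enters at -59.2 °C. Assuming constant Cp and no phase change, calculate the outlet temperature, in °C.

Q = 1600 MJ/h = 444.44 kJ/s
ΔT = Q/(ṁ·Cp) = 444.44/(2.61×2.34) = 72.771 K
T_out = -59.2 + 72.771 = 13.571 °C

T_out = 13.6 °C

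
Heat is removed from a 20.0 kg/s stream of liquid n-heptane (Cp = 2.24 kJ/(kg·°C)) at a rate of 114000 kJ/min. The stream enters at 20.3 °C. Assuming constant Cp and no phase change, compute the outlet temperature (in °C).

T_out = -22.1 °C

Q = 114000 kJ/min = 1900 kJ/s
ΔT = Q/(ṁ·Cp) = 1900/(20.0×2.24) = 42.411 K
T_out = 20.3 − 42.411 = -22.111 °C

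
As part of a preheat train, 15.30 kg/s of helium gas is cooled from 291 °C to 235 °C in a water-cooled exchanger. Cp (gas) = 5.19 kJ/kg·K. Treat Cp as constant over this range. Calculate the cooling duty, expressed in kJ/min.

Q_c = 267000 kJ/min

Q = ṁ·Cp·ΔT = 15.30 × 5.19 × (235 − 291) = -4446.8 kJ/s
Cooling duty = 266810 kJ/min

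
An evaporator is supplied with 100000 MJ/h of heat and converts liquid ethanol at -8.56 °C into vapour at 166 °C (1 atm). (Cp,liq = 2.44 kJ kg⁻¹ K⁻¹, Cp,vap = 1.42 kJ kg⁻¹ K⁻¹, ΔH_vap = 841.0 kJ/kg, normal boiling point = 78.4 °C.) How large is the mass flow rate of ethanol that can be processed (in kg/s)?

ṁ = 23.6 kg/s

Δh = 2.44×(78.4−-8.56) + 841.0 + 1.42×(166−78.4) = 1177.6 kJ/kg
Q = 100000 MJ/h = 27778 kJ/s = 27778 kJ/s
ṁ = Q/Δh = 27778 / 1177.6 = 23.589 kg/s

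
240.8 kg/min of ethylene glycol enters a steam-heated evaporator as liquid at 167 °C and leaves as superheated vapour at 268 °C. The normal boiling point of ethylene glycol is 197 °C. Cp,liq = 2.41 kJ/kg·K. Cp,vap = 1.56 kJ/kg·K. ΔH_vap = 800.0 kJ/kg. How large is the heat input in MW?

Q = 3.95 MW

liquid 167→197 °C: 72.3 kJ/kg
vaporisation at 197 °C: 800 kJ/kg
vapour 197→268 °C: 110.76 kJ/kg
Δh = 72.3 + 800 + 110.76 = 983.06 kJ/kg
Q = ṁ·Δh = 240.8 kg/min × 983.06 kJ/kg = 236720 kJ/min
|Q| = 3945.3 kW = 3.9453 MW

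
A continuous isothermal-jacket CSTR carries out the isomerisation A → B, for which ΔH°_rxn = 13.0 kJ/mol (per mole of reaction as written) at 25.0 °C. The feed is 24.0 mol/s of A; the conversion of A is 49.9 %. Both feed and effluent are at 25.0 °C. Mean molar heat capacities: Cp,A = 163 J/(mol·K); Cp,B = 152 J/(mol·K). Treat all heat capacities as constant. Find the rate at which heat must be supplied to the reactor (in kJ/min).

Q_in = 9340 kJ/min

Extent of reaction ξ = 0.499 × 24.0 = 11.976 mol/s
Reaction term: ξ·ΔH°_rxn = 11.976 × 13.0 = 155.69 kJ/s
Q = ΔH = 155.69 kJ/s = 155.69 kW
Heat supplied = 9341.3 kJ/min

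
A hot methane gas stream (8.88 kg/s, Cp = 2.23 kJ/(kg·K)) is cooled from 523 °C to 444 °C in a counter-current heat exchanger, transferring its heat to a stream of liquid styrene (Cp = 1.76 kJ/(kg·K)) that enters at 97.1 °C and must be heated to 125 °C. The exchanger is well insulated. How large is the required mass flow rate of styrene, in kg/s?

ṁ_c = 31.9 kg/s

Heat released by hot stream: Q = 8.88 × 2.23 × (523 − 444) = 1564.4 kJ/s
Energy balance on cold side (adiabatic exchanger): Q = ṁ_c·Cp_c·(T_c,out − T_c,in)
ṁ_c = 1564.4 / [1.76 × (125 − 97.1)] = 31.859 kg/s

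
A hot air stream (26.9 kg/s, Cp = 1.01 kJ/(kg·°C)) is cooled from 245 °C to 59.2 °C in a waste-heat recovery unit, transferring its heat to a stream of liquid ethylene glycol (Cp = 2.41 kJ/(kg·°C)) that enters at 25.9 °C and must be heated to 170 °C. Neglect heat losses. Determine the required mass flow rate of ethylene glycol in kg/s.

ṁ_c = 14.5 kg/s

Heat released by hot stream: Q = 26.9 × 1.01 × (245 − 59.2) = 5048 kJ/s
Energy balance on cold side (adiabatic exchanger): Q = ṁ_c·Cp_c·(T_c,out − T_c,in)
ṁ_c = 5048 / [2.41 × (170 − 25.9)] = 14.536 kg/s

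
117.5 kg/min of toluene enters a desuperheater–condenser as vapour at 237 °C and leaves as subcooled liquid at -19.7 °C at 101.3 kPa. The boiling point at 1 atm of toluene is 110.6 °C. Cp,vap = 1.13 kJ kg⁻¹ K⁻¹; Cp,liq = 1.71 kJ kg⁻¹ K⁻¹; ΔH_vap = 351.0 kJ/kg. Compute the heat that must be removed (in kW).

Q_c = 1400 kW

vapour 237→110.6 °C: -142.83 kJ/kg
condensation at 110.6 °C: -351 kJ/kg
liquid 110.6→-19.7 °C: -222.81 kJ/kg
Δh = -142.83 + -351 + -222.81 = -716.64 kJ/kg
Q = ṁ·Δh = 117.5 kg/min × -716.64 kJ/kg = -84206 kJ/min
|Q| = 1403.4 kW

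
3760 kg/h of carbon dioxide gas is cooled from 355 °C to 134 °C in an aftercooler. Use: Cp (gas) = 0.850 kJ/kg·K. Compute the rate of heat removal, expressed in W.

Q = ṁ·Cp·ΔT = 3760 × 0.850 × (134 − 355) = -706320 kJ/h
Converting: 706320 / 3600 s = 196.2 kW
Cooling duty = 196200 W

Q_c = 196000 W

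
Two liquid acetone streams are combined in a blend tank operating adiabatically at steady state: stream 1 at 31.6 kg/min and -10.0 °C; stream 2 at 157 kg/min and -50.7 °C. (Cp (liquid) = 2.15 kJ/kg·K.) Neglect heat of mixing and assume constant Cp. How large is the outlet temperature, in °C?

Energy balance with Q = 0: Σ ṁᵢCp,ᵢ(T_out − Tᵢ) = 0
Σ ṁᵢCp,ᵢTᵢ = 31.6×2.15×-10.0 + 157×2.15×-50.7 = -17793
Σ ṁᵢCp,ᵢ = 31.6×2.15 + 157×2.15 = 405.49
T_out = -17793 / 405.49 = -43.881 °C

T_out = -43.9 °C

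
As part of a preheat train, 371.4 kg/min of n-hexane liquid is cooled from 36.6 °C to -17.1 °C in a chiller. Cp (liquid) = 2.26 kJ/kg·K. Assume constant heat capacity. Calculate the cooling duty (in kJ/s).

Q_c = 751 kJ/s

Q = ṁ·Cp·ΔT = 371.4 × 2.26 × (-17.1 − 36.6) = -45074 kJ/min
Converting: 45074 / 60 s = 751.23 kW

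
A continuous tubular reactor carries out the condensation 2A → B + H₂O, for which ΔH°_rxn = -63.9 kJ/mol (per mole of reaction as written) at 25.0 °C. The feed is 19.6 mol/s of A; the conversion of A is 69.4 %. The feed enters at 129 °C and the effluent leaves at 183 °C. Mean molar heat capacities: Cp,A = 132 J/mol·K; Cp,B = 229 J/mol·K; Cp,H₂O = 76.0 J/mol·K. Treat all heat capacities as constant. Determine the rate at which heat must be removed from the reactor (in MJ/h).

Q_out = 903 MJ/h

Extent of reaction ξ = 0.694 × 19.6 / 2 = 6.8012 mol/s
Reaction term: ξ·ΔH°_rxn = 6.8012 × -63.9 = -434.6 kJ/s
Sensible, feed 129→25 °C: -269.07 kJ/s
Outlet flows (mol/s): A 5.9976, B 6.8012, H₂O 6.8012
Sensible, products 25→183 °C: 452.84 kJ/s
Q = ΔH = -250.83 kJ/s = -250.83 kW
Heat removed = 902.99 MJ/h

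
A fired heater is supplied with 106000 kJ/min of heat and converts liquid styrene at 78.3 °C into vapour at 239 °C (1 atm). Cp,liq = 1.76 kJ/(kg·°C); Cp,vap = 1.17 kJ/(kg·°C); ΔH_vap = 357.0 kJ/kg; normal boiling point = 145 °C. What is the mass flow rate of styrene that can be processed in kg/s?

ṁ = 3.02 kg/s

Δh = 1.76×(145−78.3) + 357.0 + 1.17×(239−145) = 584.37 kJ/kg
Q = 106000 kJ/min = 1766.7 kJ/s = 1766.7 kJ/s
ṁ = Q/Δh = 1766.7 / 584.37 = 3.0232 kg/s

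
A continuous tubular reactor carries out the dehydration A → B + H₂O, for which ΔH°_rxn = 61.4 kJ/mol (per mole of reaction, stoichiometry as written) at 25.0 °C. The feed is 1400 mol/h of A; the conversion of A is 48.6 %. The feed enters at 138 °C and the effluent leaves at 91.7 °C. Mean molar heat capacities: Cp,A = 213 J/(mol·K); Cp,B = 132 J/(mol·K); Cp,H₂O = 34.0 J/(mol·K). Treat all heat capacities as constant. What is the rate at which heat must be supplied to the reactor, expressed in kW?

Q_in = 7.18 kW

Extent of reaction ξ = 0.486 × 1400 = 680.4 mol/h
Reaction term: ξ·ΔH°_rxn = 680.4 × 61.4 = 41777 kJ/h
Sensible, feed 138→25 °C: -33697 kJ/h
Outlet flows (mol/h): A 719.6, B 680.4, H₂O 680.4
Sensible, products 25→91.7 °C: 17757 kJ/h
Q = ΔH = 25837 kJ/h = 7.1769 kW
Heat supplied = 7.1769 kW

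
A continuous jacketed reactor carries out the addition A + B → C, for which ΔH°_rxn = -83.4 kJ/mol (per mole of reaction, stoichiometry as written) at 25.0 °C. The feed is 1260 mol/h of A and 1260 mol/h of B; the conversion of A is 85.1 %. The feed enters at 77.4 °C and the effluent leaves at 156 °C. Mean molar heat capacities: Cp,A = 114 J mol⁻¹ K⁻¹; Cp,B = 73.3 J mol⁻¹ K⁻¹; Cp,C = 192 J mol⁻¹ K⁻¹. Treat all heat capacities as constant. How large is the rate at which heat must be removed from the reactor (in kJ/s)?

Q_out = 19.5 kJ/s

Extent of reaction ξ = 0.851 × 1260 = 1072.3 mol/h
Reaction term: ξ·ΔH°_rxn = 1072.3 × -83.4 = -89426 kJ/h
Sensible, feed 77.4→25 °C: -12366 kJ/h
Outlet flows (mol/h): A 187.74, B 187.74, C 1072.3
Sensible, products 25→156 °C: 31576 kJ/h
Q = ΔH = -70217 kJ/h = -19.505 kW
Heat removed = 19.505 kJ/s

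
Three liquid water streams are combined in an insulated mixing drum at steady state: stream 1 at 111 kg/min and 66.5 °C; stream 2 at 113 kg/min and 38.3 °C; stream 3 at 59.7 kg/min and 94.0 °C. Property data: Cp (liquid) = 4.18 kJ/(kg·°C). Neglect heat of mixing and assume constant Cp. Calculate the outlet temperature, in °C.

T_out = 61.1 °C

Adiabatic, steady state ⇒ Σ ṁᵢCp,ᵢ(T_out − Tᵢ) = 0
Σ ṁᵢCp,ᵢTᵢ = 111×4.18×66.5 + 113×4.18×38.3 + 59.7×4.18×94.0 = 72403
Σ ṁᵢCp,ᵢ = 111×4.18 + 113×4.18 + 59.7×4.18 = 1185.9
T_out = 72403 / 1185.9 = 61.055 °C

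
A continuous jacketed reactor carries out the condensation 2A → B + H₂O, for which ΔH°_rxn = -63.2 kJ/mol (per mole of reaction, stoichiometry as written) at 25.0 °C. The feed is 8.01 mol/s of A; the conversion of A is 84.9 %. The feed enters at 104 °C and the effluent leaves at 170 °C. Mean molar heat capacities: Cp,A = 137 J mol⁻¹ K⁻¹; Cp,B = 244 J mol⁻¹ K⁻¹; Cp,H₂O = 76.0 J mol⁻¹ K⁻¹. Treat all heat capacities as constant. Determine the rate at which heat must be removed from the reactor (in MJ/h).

Q_out = 431 MJ/h

Extent of reaction ξ = 0.849 × 8.01 / 2 = 3.4002 mol/s
Reaction term: ξ·ΔH°_rxn = 3.4002 × -63.2 = -214.9 kJ/s
Sensible, feed 104→25 °C: -86.692 kJ/s
Outlet flows (mol/s): A 1.2095, B 3.4002, H₂O 3.4002
Sensible, products 25→170 °C: 181.8 kJ/s
Q = ΔH = -119.79 kJ/s = -119.79 kW
Heat removed = 431.24 MJ/h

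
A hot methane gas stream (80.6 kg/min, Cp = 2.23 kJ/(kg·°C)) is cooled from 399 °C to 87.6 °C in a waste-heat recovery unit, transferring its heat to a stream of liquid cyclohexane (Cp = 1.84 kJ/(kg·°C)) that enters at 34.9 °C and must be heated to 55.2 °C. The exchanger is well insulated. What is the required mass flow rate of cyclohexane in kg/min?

Heat released by hot stream: Q = 80.6 × 2.23 × (399 − 87.6) = 55970 kJ/min
Energy balance on cold side (adiabatic exchanger): Q = ṁ_c·Cp_c·(T_c,out − T_c,in)
ṁ_c = 55970 / [1.84 × (55.2 − 34.9)] = 1498.5 kg/min

ṁ_c = 1500 kg/min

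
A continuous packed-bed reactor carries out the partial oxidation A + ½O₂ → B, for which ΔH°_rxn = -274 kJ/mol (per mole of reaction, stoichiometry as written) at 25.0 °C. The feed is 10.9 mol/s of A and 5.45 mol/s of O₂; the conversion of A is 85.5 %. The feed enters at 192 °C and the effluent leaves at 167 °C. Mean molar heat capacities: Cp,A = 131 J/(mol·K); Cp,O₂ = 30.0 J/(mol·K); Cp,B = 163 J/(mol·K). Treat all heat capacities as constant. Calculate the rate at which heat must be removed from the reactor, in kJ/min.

Q_out = 154000 kJ/min

Extent of reaction ξ = 0.855 × 10.9 = 9.3195 mol/s
Reaction term: ξ·ΔH°_rxn = 9.3195 × -274 = -2553.5 kJ/s
Sensible, feed 192→25 °C: -265.76 kJ/s
Outlet flows (mol/s): A 1.5805, O₂ 0.79025, B 9.3195
Sensible, products 25→167 °C: 248.48 kJ/s
Q = ΔH = -2570.8 kJ/s = -2570.8 kW
Heat removed = 154250 kJ/min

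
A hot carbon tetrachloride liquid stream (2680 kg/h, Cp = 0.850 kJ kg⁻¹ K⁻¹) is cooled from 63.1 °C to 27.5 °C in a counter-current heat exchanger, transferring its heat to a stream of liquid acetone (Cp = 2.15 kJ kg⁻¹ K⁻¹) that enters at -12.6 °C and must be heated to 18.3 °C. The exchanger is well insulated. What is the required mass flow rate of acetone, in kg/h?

Heat released by hot stream: Q = 2680 × 0.850 × (63.1 − 27.5) = 81097 kJ/h
Energy balance on cold side (adiabatic exchanger): Q = ṁ_c·Cp_c·(T_c,out − T_c,in)
ṁ_c = 81097 / [2.15 × (18.3 − -12.6)] = 1220.7 kg/h

ṁ_c = 1220 kg/h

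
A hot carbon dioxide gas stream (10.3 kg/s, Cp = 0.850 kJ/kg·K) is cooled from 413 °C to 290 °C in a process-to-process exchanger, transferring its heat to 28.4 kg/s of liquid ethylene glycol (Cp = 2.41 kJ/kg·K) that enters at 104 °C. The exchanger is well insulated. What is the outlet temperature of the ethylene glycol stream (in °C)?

Heat released by hot stream: Q = 10.3 × 0.850 × (413 − 290) = 1076.9 kJ/s
Energy balance on cold side (adiabatic exchanger): Q = ṁ_c·Cp_c·(T_c,out − T_c,in)
T_c,out = 104 + 1076.9/(28.4 × 2.41) = 119.73 °C

T_c,out = 120 °C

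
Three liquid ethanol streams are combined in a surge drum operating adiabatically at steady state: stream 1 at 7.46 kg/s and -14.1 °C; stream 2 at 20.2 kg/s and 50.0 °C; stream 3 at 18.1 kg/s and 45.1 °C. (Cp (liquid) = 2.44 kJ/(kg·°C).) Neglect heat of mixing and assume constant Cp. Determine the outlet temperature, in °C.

No heat crosses the boundary, so H_out = H_in.
T_out = Σ ṁᵢCp,ᵢTᵢ / Σ ṁᵢCp,ᵢ
      = 4199.5 / 111.65 = 37.612 °C

T_out = 37.6 °C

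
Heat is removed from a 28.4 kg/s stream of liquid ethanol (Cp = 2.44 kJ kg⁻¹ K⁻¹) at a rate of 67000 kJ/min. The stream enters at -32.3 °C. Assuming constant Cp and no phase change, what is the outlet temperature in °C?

Q = 67000 kJ/min = 1116.7 kJ/s
ΔT = Q/(ṁ·Cp) = 1116.7/(28.4×2.44) = 16.114 K
T_out = -32.3 − 16.114 = -48.414 °C

T_out = -48.4 °C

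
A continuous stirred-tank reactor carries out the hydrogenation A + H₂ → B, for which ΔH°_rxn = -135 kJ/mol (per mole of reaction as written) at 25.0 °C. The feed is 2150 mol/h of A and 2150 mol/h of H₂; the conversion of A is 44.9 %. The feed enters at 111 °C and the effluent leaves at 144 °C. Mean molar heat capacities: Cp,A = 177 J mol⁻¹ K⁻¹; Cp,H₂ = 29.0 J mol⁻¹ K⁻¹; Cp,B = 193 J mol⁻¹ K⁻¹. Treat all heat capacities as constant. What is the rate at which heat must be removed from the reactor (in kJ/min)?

Q_out = 1950 kJ/min

Extent of reaction ξ = 0.449 × 2150 = 965.35 mol/h
Reaction term: ξ·ΔH°_rxn = 965.35 × -135 = -130320 kJ/h
Sensible, feed 111→25 °C: -38089 kJ/h
Outlet flows (mol/h): A 1184.7, H₂ 1184.7, B 965.35
Sensible, products 25→144 °C: 51212 kJ/h
Q = ΔH = -117200 kJ/h = -32.556 kW
Heat removed = 1953.3 kJ/min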